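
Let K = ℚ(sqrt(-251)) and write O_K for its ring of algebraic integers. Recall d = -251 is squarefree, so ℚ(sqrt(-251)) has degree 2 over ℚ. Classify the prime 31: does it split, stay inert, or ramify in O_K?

p splits

d = -251 ≡ 1 (mod 4), so O_K = ℤ[(1+√-251)/2] and disc(K) = d = -251.
Since gcd(31, -251) = 1 the prime 31 does not ramify.
Euler's criterion: (-251)^15 mod 31 = 1. Thus (-251|31) = 1.
Legendre symbol 1 ⇒ 31 is split.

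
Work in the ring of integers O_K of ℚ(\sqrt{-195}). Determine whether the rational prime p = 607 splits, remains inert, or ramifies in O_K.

-195 mod 4 = 1, hence disc K = -195 and O_K = ℤ[(1+√-195)/2].
607 ∤ -195, so 607 is unramified.
Legendre symbol by Euler's criterion: (-195/607) ≡ (-195)^303 ≡ 606 (mod 607), i.e. (-195/607) = -1.
(-195/607) = -1, so 607 is inert.

remains prime (inert)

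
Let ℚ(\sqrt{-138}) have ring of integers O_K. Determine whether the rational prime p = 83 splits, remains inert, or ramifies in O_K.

split

Since -138 ≢ 1 mod 4, the ring of integers is ℤ[√-138] with discriminant 4·(-138) = -552.
83 ∤ -552, so 83 is unramified.
(-138/83) = 28^41 mod 83 = 1, giving Legendre symbol 1.
(-138/83) = 1, so 83 splits.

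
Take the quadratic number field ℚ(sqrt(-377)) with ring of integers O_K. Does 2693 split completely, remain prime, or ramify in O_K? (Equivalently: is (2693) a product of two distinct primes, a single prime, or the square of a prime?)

d = -377 ≡ 3 (mod 4), so O_K = ℤ[√-377] and disc(K) = 4d = -1508.
2693 ∤ -1508, so 2693 is unramified.
Legendre symbol by Euler's criterion: (-377/2693) ≡ (-377)^1346 ≡ 2692 (mod 2693), i.e. (-377/2693) = -1.
(-377/2693) = -1, so 2693 is inert.

2693 remains inert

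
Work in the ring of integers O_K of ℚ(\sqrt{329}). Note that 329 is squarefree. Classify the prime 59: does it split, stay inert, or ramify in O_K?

Since 329 ≡ 1 mod 4, the ring of integers is ℤ[(1+√329)/2] with discriminant 329.
disc(K) = 329 is not divisible by 59; 59 is unramified.
Legendre symbol by Euler's criterion: (329/59) ≡ 329^29 ≡ 58 (mod 59), i.e. (329/59) = -1.
Legendre symbol -1 ⇒ 59 is inert.

inert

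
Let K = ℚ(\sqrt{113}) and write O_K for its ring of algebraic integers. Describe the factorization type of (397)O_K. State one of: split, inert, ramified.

113 mod 4 = 1, hence disc K = 113 and O_K = ℤ[(1+√113)/2].
Since gcd(397, 113) = 1 the prime 397 does not ramify.
(113/397) = 113^198 mod 397 = 396, giving Legendre symbol -1.
(113/397) = -1, so 397 is inert.

inert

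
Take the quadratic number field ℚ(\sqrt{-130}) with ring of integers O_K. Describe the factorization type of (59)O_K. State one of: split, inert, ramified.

59 remains inert

-130 mod 4 = 2, hence disc K = 4·(-130) = -520 and O_K = ℤ[√-130].
Since gcd(59, -520) = 1 the prime 59 does not ramify.
Legendre symbol by Euler's criterion: (-130/59) ≡ (-130)^29 ≡ 58 (mod 59), i.e. (-130/59) = -1.
Legendre symbol -1 ⇒ 59 is inert.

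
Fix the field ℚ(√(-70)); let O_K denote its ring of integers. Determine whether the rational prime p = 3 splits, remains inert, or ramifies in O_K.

p is inert

Since -70 ≢ 1 mod 4, the ring of integers is ℤ[√-70] with discriminant 4·(-70) = -280.
disc(K) = -280 is not divisible by 3; 3 is unramified.
Legendre symbol by Euler's criterion: (-70/3) ≡ (-70)^1 ≡ 2 (mod 3), i.e. (-70/3) = -1.
Legendre symbol -1 ⇒ 3 is inert.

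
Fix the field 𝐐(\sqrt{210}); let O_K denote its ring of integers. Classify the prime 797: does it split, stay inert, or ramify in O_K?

split

210 mod 4 = 2, hence disc K = 4·210 = 840 and O_K = ℤ[√210].
Since gcd(797, 840) = 1 the prime 797 does not ramify.
(210/797) = 210^398 mod 797 = 1, giving Legendre symbol 1.
(210/797) = 1, so 797 splits.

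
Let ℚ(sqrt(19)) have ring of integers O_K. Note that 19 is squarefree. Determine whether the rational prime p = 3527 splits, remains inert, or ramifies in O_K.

split

19 mod 4 = 3, hence disc K = 4·19 = 76 and O_K = ℤ[√19].
disc(K) = 76 is not divisible by 3527; 3527 is unramified.
Legendre symbol by Euler's criterion: (19/3527) ≡ 19^1763 ≡ 1 (mod 3527), i.e. (19/3527) = 1.
Legendre symbol 1 ⇒ 3527 is split.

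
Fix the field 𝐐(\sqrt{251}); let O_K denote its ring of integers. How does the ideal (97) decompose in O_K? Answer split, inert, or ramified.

inert

Since 251 ≢ 1 mod 4, the ring of integers is ℤ[√251] with discriminant 4·251 = 1004.
disc(K) = 1004 is not divisible by 97; 97 is unramified.
Legendre symbol by Euler's criterion: (251/97) ≡ 251^48 ≡ 96 (mod 97), i.e. (251/97) = -1.
Legendre symbol -1 ⇒ 97 is inert.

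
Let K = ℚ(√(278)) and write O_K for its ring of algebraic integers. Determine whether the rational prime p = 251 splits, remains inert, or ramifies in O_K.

split — (251) = 𝔭₁𝔭₂ with 𝔭₁ ≠ 𝔭₂

278 mod 4 = 2, hence disc K = 4·278 = 1112 and O_K = ℤ[√278].
251 ∤ 1112, so 251 is unramified.
(278/251) = 27^125 mod 251 = 1, giving Legendre symbol 1.
Legendre symbol 1 ⇒ 251 is split.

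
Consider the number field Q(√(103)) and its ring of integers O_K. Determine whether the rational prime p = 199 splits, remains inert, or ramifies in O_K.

199 splits in O_K

Since 103 ≢ 1 mod 4, the ring of integers is ℤ[√103] with discriminant 4·103 = 412.
199 ∤ 412, so 199 is unramified.
Legendre symbol by Euler's criterion: (103/199) ≡ 103^99 ≡ 1 (mod 199), i.e. (103/199) = 1.
d is a quadratic residue mod p, hence 199 splits in O_K.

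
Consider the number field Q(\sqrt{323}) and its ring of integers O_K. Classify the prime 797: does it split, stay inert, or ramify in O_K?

323 mod 4 = 3, hence disc K = 4·323 = 1292 and O_K = ℤ[√323].
797 ∤ 1292, so 797 is unramified.
Compute (323/797) via Euler: 323^((797-1)/2) mod 797 = 796, so (323/797) = -1.
(323/797) = -1, so 797 is inert.

inert — (797) stays prime in O_K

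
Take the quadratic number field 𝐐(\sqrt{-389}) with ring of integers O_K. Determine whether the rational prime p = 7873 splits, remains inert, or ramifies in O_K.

splits completely

d = -389 ≡ 3 (mod 4), so O_K = ℤ[√-389] and disc(K) = 4d = -1556.
Since gcd(7873, -1556) = 1 the prime 7873 does not ramify.
Euler's criterion: (-389)^3936 mod 7873 = 1. Thus (-389|7873) = 1.
(-389/7873) = 1, so 7873 splits.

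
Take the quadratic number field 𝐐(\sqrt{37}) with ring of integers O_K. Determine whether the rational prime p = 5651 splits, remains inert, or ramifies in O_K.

5651 splits in O_K

d = 37 ≡ 1 (mod 4), so O_K = ℤ[(1+√37)/2] and disc(K) = d = 37.
5651 ∤ 37, so 5651 is unramified.
Compute (37/5651) via Euler: 37^((5651-1)/2) mod 5651 = 1, so (37/5651) = 1.
(37/5651) = 1, so 5651 splits.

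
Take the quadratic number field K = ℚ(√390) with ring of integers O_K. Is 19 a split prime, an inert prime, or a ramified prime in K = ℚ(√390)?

390 mod 4 = 2, hence disc K = 4·390 = 1560 and O_K = ℤ[√390].
Since gcd(19, 1560) = 1 the prime 19 does not ramify.
(390/19) = 10^9 mod 19 = 18, giving Legendre symbol -1.
(390/19) = -1, so 19 is inert.

remains prime (inert)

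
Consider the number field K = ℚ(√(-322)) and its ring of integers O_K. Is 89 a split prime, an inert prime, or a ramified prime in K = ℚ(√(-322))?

d = -322 ≡ 2 (mod 4), so O_K = ℤ[√-322] and disc(K) = 4d = -1288.
Since gcd(89, -1288) = 1 the prime 89 does not ramify.
Euler's criterion: (-322)^44 mod 89 = 1. Thus (-322|89) = 1.
d is a quadratic residue mod p, hence 89 splits in O_K.

split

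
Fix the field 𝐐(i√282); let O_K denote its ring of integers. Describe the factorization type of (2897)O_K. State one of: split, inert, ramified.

d = -282 ≡ 2 (mod 4), so O_K = ℤ[√-282] and disc(K) = 4d = -1128.
2897 ∤ -1128, so 2897 is unramified.
Euler's criterion: (-282)^1448 mod 2897 = 1. Thus (-282|2897) = 1.
Legendre symbol 1 ⇒ 2897 is split.

splits completely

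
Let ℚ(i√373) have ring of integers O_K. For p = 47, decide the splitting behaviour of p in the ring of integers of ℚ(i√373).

-373 mod 4 = 3, hence disc K = 4·(-373) = -1492 and O_K = ℤ[√-373].
disc(K) = -1492 is not divisible by 47; 47 is unramified.
Euler's criterion: (-373)^23 mod 47 = 1. Thus (-373|47) = 1.
Legendre symbol 1 ⇒ 47 is split.

p splits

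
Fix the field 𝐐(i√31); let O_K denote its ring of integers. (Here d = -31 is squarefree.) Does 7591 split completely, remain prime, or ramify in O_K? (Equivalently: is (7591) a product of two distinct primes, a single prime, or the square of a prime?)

d = -31 ≡ 1 (mod 4), so O_K = ℤ[(1+√-31)/2] and disc(K) = d = -31.
7591 ∤ -31, so 7591 is unramified.
(-31/7591) = 7560^3795 mod 7591 = 7590, giving Legendre symbol -1.
d is a non-residue mod p, hence 7591 remains inert in O_K.

inert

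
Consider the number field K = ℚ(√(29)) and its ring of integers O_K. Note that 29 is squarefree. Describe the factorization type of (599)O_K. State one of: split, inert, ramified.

29 mod 4 = 1, hence disc K = 29 and O_K = ℤ[(1+√29)/2].
599 ∤ 29, so 599 is unramified.
Euler's criterion: 29^299 mod 599 = 598. Thus (29|599) = -1.
Legendre symbol -1 ⇒ 599 is inert.

p is inert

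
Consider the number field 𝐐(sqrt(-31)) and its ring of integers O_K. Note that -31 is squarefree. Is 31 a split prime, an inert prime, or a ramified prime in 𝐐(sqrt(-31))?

-31 mod 4 = 1, hence disc K = -31 and O_K = ℤ[(1+√-31)/2].
31 divides disc(K) = -31, so 31 ramifies.

ramified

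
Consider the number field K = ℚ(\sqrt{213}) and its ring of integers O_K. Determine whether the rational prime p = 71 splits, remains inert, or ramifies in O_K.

71 is ramified

d = 213 ≡ 1 (mod 4), so O_K = ℤ[(1+√213)/2] and disc(K) = d = 213.
Ramification test: 71 | 213. The prime 71 ramifies in K.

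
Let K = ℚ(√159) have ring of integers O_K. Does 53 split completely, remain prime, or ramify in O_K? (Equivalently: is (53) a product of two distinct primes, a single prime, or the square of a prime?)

159 mod 4 = 3, hence disc K = 4·159 = 636 and O_K = ℤ[√159].
53 divides disc(K) = 636, so 53 ramifies.

p ramifies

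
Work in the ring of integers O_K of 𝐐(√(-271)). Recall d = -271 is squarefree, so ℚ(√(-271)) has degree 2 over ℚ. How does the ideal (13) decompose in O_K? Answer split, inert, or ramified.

d = -271 ≡ 1 (mod 4), so O_K = ℤ[(1+√-271)/2] and disc(K) = d = -271.
disc(K) = -271 is not divisible by 13; 13 is unramified.
Euler's criterion: (-271)^6 mod 13 = 12. Thus (-271|13) = -1.
(-271/13) = -1, so 13 is inert.

13 remains inert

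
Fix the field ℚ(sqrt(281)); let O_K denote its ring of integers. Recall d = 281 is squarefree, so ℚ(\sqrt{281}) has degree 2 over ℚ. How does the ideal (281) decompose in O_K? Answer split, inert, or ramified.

ramified

Since 281 ≡ 1 mod 4, the ring of integers is ℤ[(1+√281)/2] with discriminant 281.
Ramification test: 281 | 281. The prime 281 ramifies in K.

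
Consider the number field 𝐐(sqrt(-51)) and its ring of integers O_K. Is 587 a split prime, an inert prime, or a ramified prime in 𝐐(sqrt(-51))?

Since -51 ≡ 1 mod 4, the ring of integers is ℤ[(1+√-51)/2] with discriminant -51.
disc(K) = -51 is not divisible by 587; 587 is unramified.
(-51/587) = 536^293 mod 587 = 586, giving Legendre symbol -1.
Legendre symbol -1 ⇒ 587 is inert.

remains prime (inert)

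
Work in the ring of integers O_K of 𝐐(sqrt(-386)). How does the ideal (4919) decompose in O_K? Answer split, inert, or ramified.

split

Since -386 ≢ 1 mod 4, the ring of integers is ℤ[√-386] with discriminant 4·(-386) = -1544.
4919 ∤ -1544, so 4919 is unramified.
Compute (-386/4919) via Euler: 4533^((4919-1)/2) mod 4919 = 1, so (-386/4919) = 1.
Legendre symbol 1 ⇒ 4919 is split.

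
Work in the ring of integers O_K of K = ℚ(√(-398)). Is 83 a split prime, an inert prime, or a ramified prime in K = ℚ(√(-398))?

d = -398 ≡ 2 (mod 4), so O_K = ℤ[√-398] and disc(K) = 4d = -1592.
83 ∤ -1592, so 83 is unramified.
Euler's criterion: (-398)^41 mod 83 = 1. Thus (-398|83) = 1.
(-398/83) = 1, so 83 splits.

split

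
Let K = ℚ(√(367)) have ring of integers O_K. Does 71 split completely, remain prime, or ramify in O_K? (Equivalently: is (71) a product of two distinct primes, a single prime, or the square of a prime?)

367 mod 4 = 3, hence disc K = 4·367 = 1468 and O_K = ℤ[√367].
Since gcd(71, 1468) = 1 the prime 71 does not ramify.
Legendre symbol by Euler's criterion: (367/71) ≡ 367^35 ≡ 1 (mod 71), i.e. (367/71) = 1.
(367/71) = 1, so 71 splits.

splits completely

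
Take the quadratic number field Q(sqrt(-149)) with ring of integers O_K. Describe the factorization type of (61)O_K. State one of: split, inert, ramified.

61 splits in O_K

d = -149 ≡ 3 (mod 4), so O_K = ℤ[√-149] and disc(K) = 4d = -596.
Since gcd(61, -596) = 1 the prime 61 does not ramify.
Euler's criterion: (-149)^30 mod 61 = 1. Thus (-149|61) = 1.
Legendre symbol 1 ⇒ 61 is split.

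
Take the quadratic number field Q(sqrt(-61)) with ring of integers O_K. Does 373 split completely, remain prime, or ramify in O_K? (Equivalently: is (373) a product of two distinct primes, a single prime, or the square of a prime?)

373 remains inert

d = -61 ≡ 3 (mod 4), so O_K = ℤ[√-61] and disc(K) = 4d = -244.
373 ∤ -244, so 373 is unramified.
Compute (-61/373) via Euler: 312^((373-1)/2) mod 373 = 372, so (-61/373) = -1.
(-61/373) = -1, so 373 is inert.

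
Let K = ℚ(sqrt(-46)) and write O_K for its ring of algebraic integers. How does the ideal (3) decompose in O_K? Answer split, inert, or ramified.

remains prime (inert)

-46 mod 4 = 2, hence disc K = 4·(-46) = -184 and O_K = ℤ[√-46].
Since gcd(3, -184) = 1 the prime 3 does not ramify.
Compute (-46/3) via Euler: 2^((3-1)/2) mod 3 = 2, so (-46/3) = -1.
Legendre symbol -1 ⇒ 3 is inert.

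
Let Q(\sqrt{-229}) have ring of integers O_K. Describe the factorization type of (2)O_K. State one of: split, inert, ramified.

d = -229 ≡ 3 (mod 4), so O_K = ℤ[√-229] and disc(K) = 4d = -916.
disc(K) = -916 = 2·(-458), so p = 2 is ramified.

ramifies in O_K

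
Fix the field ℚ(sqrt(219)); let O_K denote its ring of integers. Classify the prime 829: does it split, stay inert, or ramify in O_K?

829 remains inert

d = 219 ≡ 3 (mod 4), so O_K = ℤ[√219] and disc(K) = 4d = 876.
disc(K) = 876 is not divisible by 829; 829 is unramified.
(219/829) = 219^414 mod 829 = 828, giving Legendre symbol -1.
d is a non-residue mod p, hence 829 remains inert in O_K.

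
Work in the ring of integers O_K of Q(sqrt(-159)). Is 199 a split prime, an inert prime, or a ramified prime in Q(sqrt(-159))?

split — (199) = 𝔭₁𝔭₂ with 𝔭₁ ≠ 𝔭₂

Since -159 ≡ 1 mod 4, the ring of integers is ℤ[(1+√-159)/2] with discriminant -159.
Since gcd(199, -159) = 1 the prime 199 does not ramify.
Euler's criterion: (-159)^99 mod 199 = 1. Thus (-159|199) = 1.
d is a quadratic residue mod p, hence 199 splits in O_K.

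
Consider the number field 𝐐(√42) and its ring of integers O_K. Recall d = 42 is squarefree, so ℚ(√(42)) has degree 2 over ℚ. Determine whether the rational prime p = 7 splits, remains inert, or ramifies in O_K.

p ramifies

Since 42 ≢ 1 mod 4, the ring of integers is ℤ[√42] with discriminant 4·42 = 168.
7 divides disc(K) = 168, so 7 ramifies.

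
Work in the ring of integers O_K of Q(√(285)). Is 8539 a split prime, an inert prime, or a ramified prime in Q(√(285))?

p is inert

Since 285 ≡ 1 mod 4, the ring of integers is ℤ[(1+√285)/2] with discriminant 285.
8539 ∤ 285, so 8539 is unramified.
Legendre symbol by Euler's criterion: (285/8539) ≡ 285^4269 ≡ 8538 (mod 8539), i.e. (285/8539) = -1.
Legendre symbol -1 ⇒ 8539 is inert.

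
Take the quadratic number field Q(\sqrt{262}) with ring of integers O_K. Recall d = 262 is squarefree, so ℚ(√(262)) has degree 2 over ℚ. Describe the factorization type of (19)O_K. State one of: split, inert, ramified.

262 mod 4 = 2, hence disc K = 4·262 = 1048 and O_K = ℤ[√262].
disc(K) = 1048 is not divisible by 19; 19 is unramified.
Euler's criterion: 262^9 mod 19 = 18. Thus (262|19) = -1.
d is a non-residue mod p, hence 19 remains inert in O_K.

inert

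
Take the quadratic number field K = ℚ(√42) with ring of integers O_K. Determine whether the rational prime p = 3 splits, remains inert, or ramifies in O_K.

d = 42 ≡ 2 (mod 4), so O_K = ℤ[√42] and disc(K) = 4d = 168.
Ramification test: 3 | 168. The prime 3 ramifies in K.

ramifies in O_K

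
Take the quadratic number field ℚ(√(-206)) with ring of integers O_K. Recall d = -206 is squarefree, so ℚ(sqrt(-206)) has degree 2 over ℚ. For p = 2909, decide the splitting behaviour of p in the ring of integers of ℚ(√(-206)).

-206 mod 4 = 2, hence disc K = 4·(-206) = -824 and O_K = ℤ[√-206].
Since gcd(2909, -824) = 1 the prime 2909 does not ramify.
Euler's criterion: (-206)^1454 mod 2909 = 2908. Thus (-206|2909) = -1.
d is a non-residue mod p, hence 2909 remains inert in O_K.

2909 remains inert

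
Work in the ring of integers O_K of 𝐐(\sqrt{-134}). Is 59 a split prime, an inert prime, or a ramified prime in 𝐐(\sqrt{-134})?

p is inert

d = -134 ≡ 2 (mod 4), so O_K = ℤ[√-134] and disc(K) = 4d = -536.
Since gcd(59, -536) = 1 the prime 59 does not ramify.
Compute (-134/59) via Euler: 43^((59-1)/2) mod 59 = 58, so (-134/59) = -1.
d is a non-residue mod p, hence 59 remains inert in O_K.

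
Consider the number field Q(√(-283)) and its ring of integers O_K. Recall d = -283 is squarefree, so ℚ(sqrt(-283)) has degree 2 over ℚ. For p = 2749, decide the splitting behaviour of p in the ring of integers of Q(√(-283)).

Since -283 ≡ 1 mod 4, the ring of integers is ℤ[(1+√-283)/2] with discriminant -283.
2749 ∤ -283, so 2749 is unramified.
(-283/2749) = 2466^1374 mod 2749 = 2748, giving Legendre symbol -1.
d is a non-residue mod p, hence 2749 remains inert in O_K.

remains prime (inert)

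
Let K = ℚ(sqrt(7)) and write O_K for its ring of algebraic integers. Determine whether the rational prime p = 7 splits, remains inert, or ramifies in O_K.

d = 7 ≡ 3 (mod 4), so O_K = ℤ[√7] and disc(K) = 4d = 28.
Ramification test: 7 | 28. The prime 7 ramifies in K.

p ramifies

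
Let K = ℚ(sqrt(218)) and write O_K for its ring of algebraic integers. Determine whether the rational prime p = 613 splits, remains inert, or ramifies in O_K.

218 mod 4 = 2, hence disc K = 4·218 = 872 and O_K = ℤ[√218].
disc(K) = 872 is not divisible by 613; 613 is unramified.
Compute (218/613) via Euler: 218^((613-1)/2) mod 613 = 1, so (218/613) = 1.
(218/613) = 1, so 613 splits.

splits completely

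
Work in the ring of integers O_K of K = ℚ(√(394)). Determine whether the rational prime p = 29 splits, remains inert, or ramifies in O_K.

Since 394 ≢ 1 mod 4, the ring of integers is ℤ[√394] with discriminant 4·394 = 1576.
Since gcd(29, 1576) = 1 the prime 29 does not ramify.
Euler's criterion: 394^14 mod 29 = 28. Thus (394|29) = -1.
Legendre symbol -1 ⇒ 29 is inert.

inert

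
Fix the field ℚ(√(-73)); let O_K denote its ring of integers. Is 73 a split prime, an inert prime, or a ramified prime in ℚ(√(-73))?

ramified — (73) = 𝔭²

-73 mod 4 = 3, hence disc K = 4·(-73) = -292 and O_K = ℤ[√-73].
Ramification test: 73 | -292. The prime 73 ramifies in K.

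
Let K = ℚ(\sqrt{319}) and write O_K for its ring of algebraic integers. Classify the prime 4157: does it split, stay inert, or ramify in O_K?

4157 splits in O_K

Since 319 ≢ 1 mod 4, the ring of integers is ℤ[√319] with discriminant 4·319 = 1276.
4157 ∤ 1276, so 4157 is unramified.
Legendre symbol by Euler's criterion: (319/4157) ≡ 319^2078 ≡ 1 (mod 4157), i.e. (319/4157) = 1.
Legendre symbol 1 ⇒ 4157 is split.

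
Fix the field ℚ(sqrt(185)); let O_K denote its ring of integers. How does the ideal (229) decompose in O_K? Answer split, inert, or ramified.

split

d = 185 ≡ 1 (mod 4), so O_K = ℤ[(1+√185)/2] and disc(K) = d = 185.
disc(K) = 185 is not divisible by 229; 229 is unramified.
Legendre symbol by Euler's criterion: (185/229) ≡ 185^114 ≡ 1 (mod 229), i.e. (185/229) = 1.
d is a quadratic residue mod p, hence 229 splits in O_K.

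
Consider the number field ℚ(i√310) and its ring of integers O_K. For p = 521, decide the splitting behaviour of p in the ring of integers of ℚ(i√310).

split — (521) = 𝔭₁𝔭₂ with 𝔭₁ ≠ 𝔭₂

d = -310 ≡ 2 (mod 4), so O_K = ℤ[√-310] and disc(K) = 4d = -1240.
disc(K) = -1240 is not divisible by 521; 521 is unramified.
(-310/521) = 211^260 mod 521 = 1, giving Legendre symbol 1.
(-310/521) = 1, so 521 splits.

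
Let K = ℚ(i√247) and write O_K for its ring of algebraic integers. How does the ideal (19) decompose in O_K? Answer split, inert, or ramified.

Since -247 ≡ 1 mod 4, the ring of integers is ℤ[(1+√-247)/2] with discriminant -247.
disc(K) = -247 = 19·(-13), so p = 19 is ramified.

ramified — (19) = 𝔭²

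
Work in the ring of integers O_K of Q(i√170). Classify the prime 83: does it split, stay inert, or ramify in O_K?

-170 mod 4 = 2, hence disc K = 4·(-170) = -680 and O_K = ℤ[√-170].
83 ∤ -680, so 83 is unramified.
Legendre symbol by Euler's criterion: (-170/83) ≡ (-170)^41 ≡ 82 (mod 83), i.e. (-170/83) = -1.
(-170/83) = -1, so 83 is inert.

83 remains inert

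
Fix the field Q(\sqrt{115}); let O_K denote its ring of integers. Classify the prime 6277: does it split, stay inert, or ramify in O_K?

p splits

Since 115 ≢ 1 mod 4, the ring of integers is ℤ[√115] with discriminant 4·115 = 460.
6277 ∤ 460, so 6277 is unramified.
Compute (115/6277) via Euler: 115^((6277-1)/2) mod 6277 = 1, so (115/6277) = 1.
d is a quadratic residue mod p, hence 6277 splits in O_K.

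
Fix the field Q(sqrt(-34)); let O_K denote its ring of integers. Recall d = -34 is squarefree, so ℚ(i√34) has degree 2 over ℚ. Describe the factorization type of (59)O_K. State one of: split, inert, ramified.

p splits

-34 mod 4 = 2, hence disc K = 4·(-34) = -136 and O_K = ℤ[√-34].
59 ∤ -136, so 59 is unramified.
Euler's criterion: (-34)^29 mod 59 = 1. Thus (-34|59) = 1.
Legendre symbol 1 ⇒ 59 is split.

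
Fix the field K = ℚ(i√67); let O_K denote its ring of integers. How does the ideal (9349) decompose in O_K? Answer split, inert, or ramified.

split

-67 mod 4 = 1, hence disc K = -67 and O_K = ℤ[(1+√-67)/2].
Since gcd(9349, -67) = 1 the prime 9349 does not ramify.
Compute (-67/9349) via Euler: 9282^((9349-1)/2) mod 9349 = 1, so (-67/9349) = 1.
(-67/9349) = 1, so 9349 splits.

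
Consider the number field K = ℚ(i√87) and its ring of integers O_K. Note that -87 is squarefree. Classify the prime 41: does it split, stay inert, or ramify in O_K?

-87 mod 4 = 1, hence disc K = -87 and O_K = ℤ[(1+√-87)/2].
41 ∤ -87, so 41 is unramified.
Compute (-87/41) via Euler: 36^((41-1)/2) mod 41 = 1, so (-87/41) = 1.
(-87/41) = 1, so 41 splits.

split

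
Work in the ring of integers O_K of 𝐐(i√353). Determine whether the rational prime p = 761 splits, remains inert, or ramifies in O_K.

Since -353 ≢ 1 mod 4, the ring of integers is ℤ[√-353] with discriminant 4·(-353) = -1412.
disc(K) = -1412 is not divisible by 761; 761 is unramified.
Euler's criterion: (-353)^380 mod 761 = 760. Thus (-353|761) = -1.
(-353/761) = -1, so 761 is inert.

inert — (761) stays prime in O_K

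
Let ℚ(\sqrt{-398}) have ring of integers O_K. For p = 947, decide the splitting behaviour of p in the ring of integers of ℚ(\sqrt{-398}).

d = -398 ≡ 2 (mod 4), so O_K = ℤ[√-398] and disc(K) = 4d = -1592.
disc(K) = -1592 is not divisible by 947; 947 is unramified.
Compute (-398/947) via Euler: 549^((947-1)/2) mod 947 = 946, so (-398/947) = -1.
d is a non-residue mod p, hence 947 remains inert in O_K.

p is inert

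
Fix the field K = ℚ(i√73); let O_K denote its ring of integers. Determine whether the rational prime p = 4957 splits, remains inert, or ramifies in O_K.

-73 mod 4 = 3, hence disc K = 4·(-73) = -292 and O_K = ℤ[√-73].
4957 ∤ -292, so 4957 is unramified.
Legendre symbol by Euler's criterion: (-73/4957) ≡ (-73)^2478 ≡ 4956 (mod 4957), i.e. (-73/4957) = -1.
d is a non-residue mod p, hence 4957 remains inert in O_K.

4957 remains inert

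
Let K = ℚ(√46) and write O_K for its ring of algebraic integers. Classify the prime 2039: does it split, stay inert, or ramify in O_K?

split

d = 46 ≡ 2 (mod 4), so O_K = ℤ[√46] and disc(K) = 4d = 184.
2039 ∤ 184, so 2039 is unramified.
Legendre symbol by Euler's criterion: (46/2039) ≡ 46^1019 ≡ 1 (mod 2039), i.e. (46/2039) = 1.
Legendre symbol 1 ⇒ 2039 is split.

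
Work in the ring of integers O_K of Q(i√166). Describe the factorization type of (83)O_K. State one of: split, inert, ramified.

83 is ramified

-166 mod 4 = 2, hence disc K = 4·(-166) = -664 and O_K = ℤ[√-166].
83 divides disc(K) = -664, so 83 ramifies.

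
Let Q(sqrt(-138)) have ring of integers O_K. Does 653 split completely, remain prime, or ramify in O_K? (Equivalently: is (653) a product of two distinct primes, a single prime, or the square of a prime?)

splits completely

d = -138 ≡ 2 (mod 4), so O_K = ℤ[√-138] and disc(K) = 4d = -552.
Since gcd(653, -552) = 1 the prime 653 does not ramify.
Legendre symbol by Euler's criterion: (-138/653) ≡ (-138)^326 ≡ 1 (mod 653), i.e. (-138/653) = 1.
d is a quadratic residue mod p, hence 653 splits in O_K.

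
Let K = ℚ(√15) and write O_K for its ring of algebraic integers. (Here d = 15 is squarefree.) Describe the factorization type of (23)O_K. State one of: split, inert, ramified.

inert — (23) stays prime in O_K

d = 15 ≡ 3 (mod 4), so O_K = ℤ[√15] and disc(K) = 4d = 60.
disc(K) = 60 is not divisible by 23; 23 is unramified.
(15/23) = 15^11 mod 23 = 22, giving Legendre symbol -1.
Legendre symbol -1 ⇒ 23 is inert.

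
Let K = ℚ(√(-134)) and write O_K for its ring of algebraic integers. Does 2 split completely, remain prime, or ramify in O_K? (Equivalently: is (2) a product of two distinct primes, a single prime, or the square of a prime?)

d = -134 ≡ 2 (mod 4), so O_K = ℤ[√-134] and disc(K) = 4d = -536.
disc(K) = -536 = 2·(-268), so p = 2 is ramified.

ramifies in O_K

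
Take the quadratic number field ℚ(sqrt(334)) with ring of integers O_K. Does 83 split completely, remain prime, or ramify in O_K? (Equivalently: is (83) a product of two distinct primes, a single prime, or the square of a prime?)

d = 334 ≡ 2 (mod 4), so O_K = ℤ[√334] and disc(K) = 4d = 1336.
Since gcd(83, 1336) = 1 the prime 83 does not ramify.
(334/83) = 2^41 mod 83 = 82, giving Legendre symbol -1.
d is a non-residue mod p, hence 83 remains inert in O_K.

inert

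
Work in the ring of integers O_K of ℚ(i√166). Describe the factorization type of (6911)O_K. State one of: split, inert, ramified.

p is inert

Since -166 ≢ 1 mod 4, the ring of integers is ℤ[√-166] with discriminant 4·(-166) = -664.
Since gcd(6911, -664) = 1 the prime 6911 does not ramify.
Legendre symbol by Euler's criterion: (-166/6911) ≡ (-166)^3455 ≡ 6910 (mod 6911), i.e. (-166/6911) = -1.
d is a non-residue mod p, hence 6911 remains inert in O_K.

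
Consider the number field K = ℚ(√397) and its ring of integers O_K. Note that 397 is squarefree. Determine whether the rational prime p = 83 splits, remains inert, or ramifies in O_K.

split

Since 397 ≡ 1 mod 4, the ring of integers is ℤ[(1+√397)/2] with discriminant 397.
83 ∤ 397, so 83 is unramified.
Compute (397/83) via Euler: 65^((83-1)/2) mod 83 = 1, so (397/83) = 1.
(397/83) = 1, so 83 splits.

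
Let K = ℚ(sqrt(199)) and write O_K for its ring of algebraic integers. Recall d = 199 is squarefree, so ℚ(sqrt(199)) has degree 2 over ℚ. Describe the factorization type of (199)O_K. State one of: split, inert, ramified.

d = 199 ≡ 3 (mod 4), so O_K = ℤ[√199] and disc(K) = 4d = 796.
disc(K) = 796 = 199·4, so p = 199 is ramified.

ramified — (199) = 𝔭²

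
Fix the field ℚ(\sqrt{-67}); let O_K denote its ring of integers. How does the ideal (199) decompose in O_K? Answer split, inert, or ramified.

split

d = -67 ≡ 1 (mod 4), so O_K = ℤ[(1+√-67)/2] and disc(K) = d = -67.
Since gcd(199, -67) = 1 the prime 199 does not ramify.
Compute (-67/199) via Euler: 132^((199-1)/2) mod 199 = 1, so (-67/199) = 1.
(-67/199) = 1, so 199 splits.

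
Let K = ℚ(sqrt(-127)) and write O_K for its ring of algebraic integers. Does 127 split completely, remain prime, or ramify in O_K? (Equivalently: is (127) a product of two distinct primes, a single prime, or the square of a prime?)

ramified

Since -127 ≡ 1 mod 4, the ring of integers is ℤ[(1+√-127)/2] with discriminant -127.
127 divides disc(K) = -127, so 127 ramifies.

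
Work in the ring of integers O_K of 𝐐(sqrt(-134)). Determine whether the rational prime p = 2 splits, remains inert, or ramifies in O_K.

-134 mod 4 = 2, hence disc K = 4·(-134) = -536 and O_K = ℤ[√-134].
disc(K) = -536 = 2·(-268), so p = 2 is ramified.

ramified — (2) = 𝔭²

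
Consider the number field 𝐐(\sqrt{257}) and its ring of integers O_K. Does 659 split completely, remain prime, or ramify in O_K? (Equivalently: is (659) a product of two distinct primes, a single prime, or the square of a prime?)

Since 257 ≡ 1 mod 4, the ring of integers is ℤ[(1+√257)/2] with discriminant 257.
659 ∤ 257, so 659 is unramified.
Euler's criterion: 257^329 mod 659 = 658. Thus (257|659) = -1.
(257/659) = -1, so 659 is inert.

659 remains inert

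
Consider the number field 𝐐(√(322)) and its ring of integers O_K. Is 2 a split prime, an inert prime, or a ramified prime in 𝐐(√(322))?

Since 322 ≢ 1 mod 4, the ring of integers is ℤ[√322] with discriminant 4·322 = 1288.
Ramification test: 2 | 1288. The prime 2 ramifies in K.

2 is ramified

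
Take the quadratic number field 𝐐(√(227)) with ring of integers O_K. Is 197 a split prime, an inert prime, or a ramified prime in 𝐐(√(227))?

remains prime (inert)

d = 227 ≡ 3 (mod 4), so O_K = ℤ[√227] and disc(K) = 4d = 908.
disc(K) = 908 is not divisible by 197; 197 is unramified.
Euler's criterion: 227^98 mod 197 = 196. Thus (227|197) = -1.
d is a non-residue mod p, hence 197 remains inert in O_K.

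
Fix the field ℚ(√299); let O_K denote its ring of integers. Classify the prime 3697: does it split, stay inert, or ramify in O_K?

3697 splits in O_K

Since 299 ≢ 1 mod 4, the ring of integers is ℤ[√299] with discriminant 4·299 = 1196.
Since gcd(3697, 1196) = 1 the prime 3697 does not ramify.
(299/3697) = 299^1848 mod 3697 = 1, giving Legendre symbol 1.
d is a quadratic residue mod p, hence 3697 splits in O_K.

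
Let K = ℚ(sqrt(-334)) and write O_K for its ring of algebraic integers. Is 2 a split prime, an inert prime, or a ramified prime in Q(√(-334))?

-334 mod 4 = 2, hence disc K = 4·(-334) = -1336 and O_K = ℤ[√-334].
disc(K) = -1336 = 2·(-668), so p = 2 is ramified.

2 is ramified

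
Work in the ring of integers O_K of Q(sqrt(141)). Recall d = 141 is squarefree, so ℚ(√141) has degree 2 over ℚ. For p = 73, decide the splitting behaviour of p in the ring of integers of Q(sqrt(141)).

73 remains inert

Since 141 ≡ 1 mod 4, the ring of integers is ℤ[(1+√141)/2] with discriminant 141.
Since gcd(73, 141) = 1 the prime 73 does not ramify.
(141/73) = 68^36 mod 73 = 72, giving Legendre symbol -1.
d is a non-residue mod p, hence 73 remains inert in O_K.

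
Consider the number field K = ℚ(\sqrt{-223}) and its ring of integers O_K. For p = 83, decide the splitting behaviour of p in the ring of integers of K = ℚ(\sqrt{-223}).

d = -223 ≡ 1 (mod 4), so O_K = ℤ[(1+√-223)/2] and disc(K) = d = -223.
disc(K) = -223 is not divisible by 83; 83 is unramified.
Legendre symbol by Euler's criterion: (-223/83) ≡ (-223)^41 ≡ 1 (mod 83), i.e. (-223/83) = 1.
d is a quadratic residue mod p, hence 83 splits in O_K.

split — (83) = 𝔭₁𝔭₂ with 𝔭₁ ≠ 𝔭₂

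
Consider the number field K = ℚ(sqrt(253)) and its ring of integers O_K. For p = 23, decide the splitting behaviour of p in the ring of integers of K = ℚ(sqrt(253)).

ramified — (23) = 𝔭²

Since 253 ≡ 1 mod 4, the ring of integers is ℤ[(1+√253)/2] with discriminant 253.
23 divides disc(K) = 253, so 23 ramifies.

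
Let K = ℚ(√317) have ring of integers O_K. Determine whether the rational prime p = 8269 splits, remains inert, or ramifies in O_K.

inert

317 mod 4 = 1, hence disc K = 317 and O_K = ℤ[(1+√317)/2].
disc(K) = 317 is not divisible by 8269; 8269 is unramified.
Euler's criterion: 317^4134 mod 8269 = 8268. Thus (317|8269) = -1.
(317/8269) = -1, so 8269 is inert.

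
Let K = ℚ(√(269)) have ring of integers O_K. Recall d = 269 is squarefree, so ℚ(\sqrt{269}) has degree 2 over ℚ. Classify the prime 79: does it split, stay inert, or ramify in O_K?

split

Since 269 ≡ 1 mod 4, the ring of integers is ℤ[(1+√269)/2] with discriminant 269.
disc(K) = 269 is not divisible by 79; 79 is unramified.
Euler's criterion: 269^39 mod 79 = 1. Thus (269|79) = 1.
d is a quadratic residue mod p, hence 79 splits in O_K.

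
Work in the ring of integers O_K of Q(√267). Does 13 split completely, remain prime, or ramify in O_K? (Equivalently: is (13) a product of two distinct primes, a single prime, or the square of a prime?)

d = 267 ≡ 3 (mod 4), so O_K = ℤ[√267] and disc(K) = 4d = 1068.
13 ∤ 1068, so 13 is unramified.
Compute (267/13) via Euler: 7^((13-1)/2) mod 13 = 12, so (267/13) = -1.
d is a non-residue mod p, hence 13 remains inert in O_K.

13 remains inert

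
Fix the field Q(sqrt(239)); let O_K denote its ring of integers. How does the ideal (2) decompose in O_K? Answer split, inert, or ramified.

2 is ramified

239 mod 4 = 3, hence disc K = 4·239 = 956 and O_K = ℤ[√239].
2 divides disc(K) = 956, so 2 ramifies.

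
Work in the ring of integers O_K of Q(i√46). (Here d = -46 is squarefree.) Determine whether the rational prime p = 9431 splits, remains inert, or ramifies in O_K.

split — (9431) = 𝔭₁𝔭₂ with 𝔭₁ ≠ 𝔭₂

-46 mod 4 = 2, hence disc K = 4·(-46) = -184 and O_K = ℤ[√-46].
9431 ∤ -184, so 9431 is unramified.
Euler's criterion: (-46)^4715 mod 9431 = 1. Thus (-46|9431) = 1.
Legendre symbol 1 ⇒ 9431 is split.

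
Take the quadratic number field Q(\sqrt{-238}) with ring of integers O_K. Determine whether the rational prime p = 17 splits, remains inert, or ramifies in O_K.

-238 mod 4 = 2, hence disc K = 4·(-238) = -952 and O_K = ℤ[√-238].
disc(K) = -952 = 17·(-56), so p = 17 is ramified.

ramified — (17) = 𝔭²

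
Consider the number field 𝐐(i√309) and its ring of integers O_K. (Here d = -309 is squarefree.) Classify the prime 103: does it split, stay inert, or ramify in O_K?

-309 mod 4 = 3, hence disc K = 4·(-309) = -1236 and O_K = ℤ[√-309].
Ramification test: 103 | -1236. The prime 103 ramifies in K.

p ramifies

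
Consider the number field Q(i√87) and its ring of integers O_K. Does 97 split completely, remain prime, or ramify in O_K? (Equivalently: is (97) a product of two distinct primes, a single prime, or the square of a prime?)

d = -87 ≡ 1 (mod 4), so O_K = ℤ[(1+√-87)/2] and disc(K) = d = -87.
Since gcd(97, -87) = 1 the prime 97 does not ramify.
(-87/97) = 10^48 mod 97 = 96, giving Legendre symbol -1.
(-87/97) = -1, so 97 is inert.

remains prime (inert)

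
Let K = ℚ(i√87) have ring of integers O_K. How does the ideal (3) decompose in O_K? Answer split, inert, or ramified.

d = -87 ≡ 1 (mod 4), so O_K = ℤ[(1+√-87)/2] and disc(K) = d = -87.
disc(K) = -87 = 3·(-29), so p = 3 is ramified.

ramified — (3) = 𝔭²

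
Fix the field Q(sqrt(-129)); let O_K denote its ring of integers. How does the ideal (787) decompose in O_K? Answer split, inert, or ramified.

-129 mod 4 = 3, hence disc K = 4·(-129) = -516 and O_K = ℤ[√-129].
Since gcd(787, -516) = 1 the prime 787 does not ramify.
(-129/787) = 658^393 mod 787 = 786, giving Legendre symbol -1.
d is a non-residue mod p, hence 787 remains inert in O_K.

inert — (787) stays prime in O_K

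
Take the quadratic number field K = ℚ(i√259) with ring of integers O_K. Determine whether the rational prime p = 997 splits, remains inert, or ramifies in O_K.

Since -259 ≡ 1 mod 4, the ring of integers is ℤ[(1+√-259)/2] with discriminant -259.
disc(K) = -259 is not divisible by 997; 997 is unramified.
Compute (-259/997) via Euler: 738^((997-1)/2) mod 997 = 1, so (-259/997) = 1.
d is a quadratic residue mod p, hence 997 splits in O_K.

splits completely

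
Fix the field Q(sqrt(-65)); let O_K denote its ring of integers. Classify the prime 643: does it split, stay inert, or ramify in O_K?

Since -65 ≢ 1 mod 4, the ring of integers is ℤ[√-65] with discriminant 4·(-65) = -260.
disc(K) = -260 is not divisible by 643; 643 is unramified.
Compute (-65/643) via Euler: 578^((643-1)/2) mod 643 = 642, so (-65/643) = -1.
Legendre symbol -1 ⇒ 643 is inert.

inert — (643) stays prime in O_K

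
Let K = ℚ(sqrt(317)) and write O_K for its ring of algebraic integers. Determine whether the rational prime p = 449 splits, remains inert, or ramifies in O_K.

inert

317 mod 4 = 1, hence disc K = 317 and O_K = ℤ[(1+√317)/2].
449 ∤ 317, so 449 is unramified.
Legendre symbol by Euler's criterion: (317/449) ≡ 317^224 ≡ 448 (mod 449), i.e. (317/449) = -1.
(317/449) = -1, so 449 is inert.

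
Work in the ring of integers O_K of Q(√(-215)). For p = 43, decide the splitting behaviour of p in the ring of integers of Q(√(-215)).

d = -215 ≡ 1 (mod 4), so O_K = ℤ[(1+√-215)/2] and disc(K) = d = -215.
43 divides disc(K) = -215, so 43 ramifies.

ramified — (43) = 𝔭²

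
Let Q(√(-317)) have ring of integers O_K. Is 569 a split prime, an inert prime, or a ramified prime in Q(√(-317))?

split — (569) = 𝔭₁𝔭₂ with 𝔭₁ ≠ 𝔭₂

d = -317 ≡ 3 (mod 4), so O_K = ℤ[√-317] and disc(K) = 4d = -1268.
569 ∤ -1268, so 569 is unramified.
Legendre symbol by Euler's criterion: (-317/569) ≡ (-317)^284 ≡ 1 (mod 569), i.e. (-317/569) = 1.
(-317/569) = 1, so 569 splits.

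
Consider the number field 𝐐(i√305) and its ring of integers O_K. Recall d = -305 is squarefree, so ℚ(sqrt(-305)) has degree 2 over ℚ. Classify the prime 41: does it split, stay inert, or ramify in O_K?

split

d = -305 ≡ 3 (mod 4), so O_K = ℤ[√-305] and disc(K) = 4d = -1220.
Since gcd(41, -1220) = 1 the prime 41 does not ramify.
(-305/41) = 23^20 mod 41 = 1, giving Legendre symbol 1.
Legendre symbol 1 ⇒ 41 is split.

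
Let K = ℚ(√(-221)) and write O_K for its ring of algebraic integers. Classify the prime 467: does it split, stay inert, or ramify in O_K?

-221 mod 4 = 3, hence disc K = 4·(-221) = -884 and O_K = ℤ[√-221].
disc(K) = -884 is not divisible by 467; 467 is unramified.
(-221/467) = 246^233 mod 467 = 466, giving Legendre symbol -1.
d is a non-residue mod p, hence 467 remains inert in O_K.

inert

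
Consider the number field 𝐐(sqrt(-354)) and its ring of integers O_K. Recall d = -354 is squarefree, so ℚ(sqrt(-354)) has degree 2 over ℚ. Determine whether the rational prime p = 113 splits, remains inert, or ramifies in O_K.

-354 mod 4 = 2, hence disc K = 4·(-354) = -1416 and O_K = ℤ[√-354].
113 ∤ -1416, so 113 is unramified.
Legendre symbol by Euler's criterion: (-354/113) ≡ (-354)^56 ≡ 1 (mod 113), i.e. (-354/113) = 1.
Legendre symbol 1 ⇒ 113 is split.

split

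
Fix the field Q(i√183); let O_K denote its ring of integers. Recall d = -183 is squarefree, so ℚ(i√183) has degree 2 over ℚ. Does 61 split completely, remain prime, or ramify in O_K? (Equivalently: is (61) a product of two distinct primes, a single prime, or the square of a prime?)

-183 mod 4 = 1, hence disc K = -183 and O_K = ℤ[(1+√-183)/2].
61 divides disc(K) = -183, so 61 ramifies.

61 is ramified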